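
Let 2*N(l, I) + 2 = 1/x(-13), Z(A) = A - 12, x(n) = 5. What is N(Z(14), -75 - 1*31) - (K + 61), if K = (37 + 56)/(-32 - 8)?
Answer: -2383/40 ≈ -59.575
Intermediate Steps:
Z(A) = -12 + A
N(l, I) = -9/10 (N(l, I) = -1 + (1/2)/5 = -1 + (1/2)*(1/5) = -1 + 1/10 = -9/10)
K = -93/40 (K = 93/(-40) = 93*(-1/40) = -93/40 ≈ -2.3250)
N(Z(14), -75 - 1*31) - (K + 61) = -9/10 - (-93/40 + 61) = -9/10 - 1*2347/40 = -9/10 - 2347/40 = -2383/40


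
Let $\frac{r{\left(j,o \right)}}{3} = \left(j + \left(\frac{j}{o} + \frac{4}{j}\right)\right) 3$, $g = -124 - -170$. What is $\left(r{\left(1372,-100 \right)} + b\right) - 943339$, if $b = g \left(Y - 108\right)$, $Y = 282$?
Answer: $- \frac{7915672141}{8575} \approx -9.2311 \cdot 10^{5}$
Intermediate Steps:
$g = 46$ ($g = -124 + 170 = 46$)
$r{\left(j,o \right)} = 9 j + \frac{36}{j} + \frac{9 j}{o}$ ($r{\left(j,o \right)} = 3 \left(j + \left(\frac{j}{o} + \frac{4}{j}\right)\right) 3 = 3 \left(j + \left(\frac{4}{j} + \frac{j}{o}\right)\right) 3 = 3 \left(j + \frac{4}{j} + \frac{j}{o}\right) 3 = 3 \left(3 j + \frac{12}{j} + \frac{3 j}{o}\right) = 9 j + \frac{36}{j} + \frac{9 j}{o}$)
$b = 8004$ ($b = 46 \left(282 - 108\right) = 46 \cdot 174 = 8004$)
$\left(r{\left(1372,-100 \right)} + b\right) - 943339 = \left(\left(9 \cdot 1372 + \frac{36}{1372} + 9 \cdot 1372 \frac{1}{-100}\right) + 8004\right) - 943339 = \left(\left(12348 + 36 \cdot \frac{1}{1372} + 9 \cdot 1372 \left(- \frac{1}{100}\right)\right) + 8004\right) - 943339 = \left(\left(12348 + \frac{9}{343} - \frac{3087}{25}\right) + 8004\right) - 943339 = \left(\frac{104825484}{8575} + 8004\right) - 943339 = \frac{173459784}{8575} - 943339 = - \frac{7915672141}{8575}$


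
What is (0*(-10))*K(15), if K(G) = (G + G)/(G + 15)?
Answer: 0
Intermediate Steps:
K(G) = 2*G/(15 + G) (K(G) = (2*G)/(15 + G) = 2*G/(15 + G))
(0*(-10))*K(15) = (0*(-10))*(2*15/(15 + 15)) = 0*(2*15/30) = 0*(2*15*(1/30)) = 0*1 = 0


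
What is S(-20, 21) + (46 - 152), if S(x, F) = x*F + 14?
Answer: -512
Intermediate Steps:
S(x, F) = 14 + F*x (S(x, F) = F*x + 14 = 14 + F*x)
S(-20, 21) + (46 - 152) = (14 + 21*(-20)) + (46 - 152) = (14 - 420) - 106 = -406 - 106 = -512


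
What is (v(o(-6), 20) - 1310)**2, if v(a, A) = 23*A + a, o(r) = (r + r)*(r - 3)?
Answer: 550564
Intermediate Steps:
o(r) = 2*r*(-3 + r) (o(r) = (2*r)*(-3 + r) = 2*r*(-3 + r))
v(a, A) = a + 23*A
(v(o(-6), 20) - 1310)**2 = ((2*(-6)*(-3 - 6) + 23*20) - 1310)**2 = ((2*(-6)*(-9) + 460) - 1310)**2 = ((108 + 460) - 1310)**2 = (568 - 1310)**2 = (-742)**2 = 550564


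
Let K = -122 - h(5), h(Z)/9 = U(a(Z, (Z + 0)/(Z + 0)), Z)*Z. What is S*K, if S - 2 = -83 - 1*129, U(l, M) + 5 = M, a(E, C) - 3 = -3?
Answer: 25620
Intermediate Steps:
a(E, C) = 0 (a(E, C) = 3 - 3 = 0)
U(l, M) = -5 + M
h(Z) = 9*Z*(-5 + Z) (h(Z) = 9*((-5 + Z)*Z) = 9*(Z*(-5 + Z)) = 9*Z*(-5 + Z))
S = -210 (S = 2 + (-83 - 1*129) = 2 + (-83 - 129) = 2 - 212 = -210)
K = -122 (K = -122 - 9*5*(-5 + 5) = -122 - 9*5*0 = -122 - 1*0 = -122 + 0 = -122)
S*K = -210*(-122) = 25620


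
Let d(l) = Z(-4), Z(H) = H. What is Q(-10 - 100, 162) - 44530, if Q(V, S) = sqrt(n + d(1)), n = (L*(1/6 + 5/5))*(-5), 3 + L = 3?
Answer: -44530 + 2*I ≈ -44530.0 + 2.0*I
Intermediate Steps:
L = 0 (L = -3 + 3 = 0)
d(l) = -4
n = 0 (n = (0*(1/6 + 5/5))*(-5) = (0*(1*(1/6) + 5*(1/5)))*(-5) = (0*(1/6 + 1))*(-5) = (0*(7/6))*(-5) = 0*(-5) = 0)
Q(V, S) = 2*I (Q(V, S) = sqrt(0 - 4) = sqrt(-4) = 2*I)
Q(-10 - 100, 162) - 44530 = 2*I - 44530 = -44530 + 2*I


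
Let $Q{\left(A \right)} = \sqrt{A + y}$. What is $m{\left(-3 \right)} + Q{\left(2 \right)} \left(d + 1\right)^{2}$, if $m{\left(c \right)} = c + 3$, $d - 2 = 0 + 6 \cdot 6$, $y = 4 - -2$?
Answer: $3042 \sqrt{2} \approx 4302.0$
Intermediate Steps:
$y = 6$ ($y = 4 + 2 = 6$)
$d = 38$ ($d = 2 + \left(0 + 6 \cdot 6\right) = 2 + \left(0 + 36\right) = 2 + 36 = 38$)
$m{\left(c \right)} = 3 + c$
$Q{\left(A \right)} = \sqrt{6 + A}$ ($Q{\left(A \right)} = \sqrt{A + 6} = \sqrt{6 + A}$)
$m{\left(-3 \right)} + Q{\left(2 \right)} \left(d + 1\right)^{2} = \left(3 - 3\right) + \sqrt{6 + 2} \left(38 + 1\right)^{2} = 0 + \sqrt{8} \cdot 39^{2} = 0 + 2 \sqrt{2} \cdot 1521 = 0 + 3042 \sqrt{2} = 3042 \sqrt{2}$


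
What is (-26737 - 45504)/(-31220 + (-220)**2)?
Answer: -72241/17180 ≈ -4.2049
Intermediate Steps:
(-26737 - 45504)/(-31220 + (-220)**2) = -72241/(-31220 + 48400) = -72241/17180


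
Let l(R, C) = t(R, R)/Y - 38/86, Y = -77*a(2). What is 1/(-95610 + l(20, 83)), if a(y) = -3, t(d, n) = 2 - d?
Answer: -3311/316566431 ≈ -1.0459e-5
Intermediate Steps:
Y = 231 (Y = -77*(-3) = 231)
l(R, C) = -4303/9933 - R/231 (l(R, C) = (2 - R)/231 - 38/86 = (2 - R)*(1/231) - 38*1/86 = (2/231 - R/231) - 19/43 = -4303/9933 - R/231)
1/(-95610 + l(20, 83)) = 1/(-95610 + (-4303/9933 - 1/231*20)) = 1/(-95610 + (-4303/9933 - 20/231)) = 1/(-95610 - 1721/3311) = 1/(-316566431/3311) = -3311/316566431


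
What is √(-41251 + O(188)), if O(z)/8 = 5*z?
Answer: I*√33731 ≈ 183.66*I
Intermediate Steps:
O(z) = 40*z (O(z) = 8*(5*z) = 40*z)
√(-41251 + O(188)) = √(-41251 + 40*188) = √(-41251 + 7520) = √(-33731) = I*√33731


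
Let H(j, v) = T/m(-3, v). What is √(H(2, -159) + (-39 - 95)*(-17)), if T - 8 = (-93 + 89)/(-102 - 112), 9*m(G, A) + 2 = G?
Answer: 8*√10123270/535 ≈ 47.577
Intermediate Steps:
m(G, A) = -2/9 + G/9
T = 858/107 (T = 8 + (-93 + 89)/(-102 - 112) = 8 - 4/(-214) = 8 - 4*(-1/214) = 8 + 2/107 = 858/107 ≈ 8.0187)
H(j, v) = -7722/535 (H(j, v) = 858/(107*(-2/9 + (⅑)*(-3))) = 858/(107*(-2/9 - ⅓)) = 858/(107*(-5/9)) = (858/107)*(-9/5) = -7722/535)
√(H(2, -159) + (-39 - 95)*(-17)) = √(-7722/535 + (-39 - 95)*(-17)) = √(-7722/535 - 134*(-17)) = √(-7722/535 + 2278) = √(1211008/535) = 8*√10123270/535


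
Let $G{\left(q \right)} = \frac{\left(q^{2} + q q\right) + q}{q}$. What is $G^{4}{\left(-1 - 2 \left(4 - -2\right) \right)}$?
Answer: $390625$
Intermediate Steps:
$G{\left(q \right)} = \frac{q + 2 q^{2}}{q}$ ($G{\left(q \right)} = \frac{\left(q^{2} + q^{2}\right) + q}{q} = \frac{2 q^{2} + q}{q} = \frac{q + 2 q^{2}}{q}$)
$G^{4}{\left(-1 - 2 \left(4 - -2\right) \right)} = \left(1 + 2 \left(-1 - 2 \left(4 - -2\right)\right)\right)^{4} = \left(1 + 2 \left(-1 - 2 \left(4 + 2\right)\right)\right)^{4} = \left(1 + 2 \left(-1 - 12\right)\right)^{4} = \left(1 + 2 \left(-13\right)\right)^{4} = \left(1 - 26\right)^{4} = \left(-25\right)^{4} = 390625$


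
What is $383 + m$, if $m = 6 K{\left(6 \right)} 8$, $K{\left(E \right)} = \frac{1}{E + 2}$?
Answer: $389$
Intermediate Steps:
$K{\left(E \right)} = \frac{1}{2 + E}$
$m = 6$ ($m = \frac{6}{2 + 6} \cdot 8 = \frac{6}{8} \cdot 8 = 6 \cdot \frac{1}{8} \cdot 8 = \frac{3}{4} \cdot 8 = 6$)
$383 + m = 383 + 6 = 389$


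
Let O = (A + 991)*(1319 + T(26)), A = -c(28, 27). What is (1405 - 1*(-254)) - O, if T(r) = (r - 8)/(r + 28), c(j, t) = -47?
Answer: -1367809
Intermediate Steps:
T(r) = (-8 + r)/(28 + r)
A = 47 (A = -1*(-47) = 47)
O = 1369468 (O = (47 + 991)*(1319 + (-8 + 26)/(28 + 26)) = 1038*(1319 + 18/54) = 1038*(1319 + (1/54)*18) = 1038*(1319 + ⅓) = 1038*(3958/3) = 1369468)
(1405 - 1*(-254)) - O = (1405 - 1*(-254)) - 1*1369468 = (1405 + 254) - 1369468 = 1659 - 1369468 = -1367809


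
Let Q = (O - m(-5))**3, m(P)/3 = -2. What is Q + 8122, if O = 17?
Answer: 20289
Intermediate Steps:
m(P) = -6 (m(P) = 3*(-2) = -6)
Q = 12167 (Q = (17 - 1*(-6))**3 = (17 + 6)**3 = 23**3 = 12167)
Q + 8122 = 12167 + 8122 = 20289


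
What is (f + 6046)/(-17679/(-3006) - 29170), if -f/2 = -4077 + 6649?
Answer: -903804/29222447 ≈ -0.030928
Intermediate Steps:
f = -5144 (f = -2*(-4077 + 6649) = -2*2572 = -5144)
(f + 6046)/(-17679/(-3006) - 29170) = (-5144 + 6046)/(-17679/(-3006) - 29170) = 902/(-17679*(-1/3006) - 29170) = 902/(5893/1002 - 29170) = 902/(-29222447/1002) = 902*(-1002/29222447) = -903804/29222447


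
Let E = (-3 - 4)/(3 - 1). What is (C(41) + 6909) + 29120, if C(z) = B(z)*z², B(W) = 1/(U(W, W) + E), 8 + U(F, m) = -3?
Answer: 1041479/29 ≈ 35913.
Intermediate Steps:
U(F, m) = -11 (U(F, m) = -8 - 3 = -11)
E = -7/2 ≈ -3.5000
B(W) = -2/29 (B(W) = 1/(-11 - 7/2) = 1/(-29/2) = -2/29)
C(z) = -2*z²/29
(C(41) + 6909) + 29120 = (-2/29*41² + 6909) + 29120 = (-2/29*1681 + 6909) + 29120 = (-3362/29 + 6909) + 29120 = 196999/29 + 29120 = 1041479/29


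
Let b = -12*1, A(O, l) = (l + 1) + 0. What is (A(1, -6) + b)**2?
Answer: 289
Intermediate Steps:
A(O, l) = 1 + l (A(O, l) = (1 + l) + 0 = 1 + l)
b = -12
(A(1, -6) + b)**2 = ((1 - 6) - 12)**2 = (-5 - 12)**2 = (-17)**2 = 289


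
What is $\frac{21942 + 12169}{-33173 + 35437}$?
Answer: $\frac{34111}{2264} \approx 15.067$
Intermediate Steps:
$\frac{21942 + 12169}{-33173 + 35437} = \frac{34111}{2264}$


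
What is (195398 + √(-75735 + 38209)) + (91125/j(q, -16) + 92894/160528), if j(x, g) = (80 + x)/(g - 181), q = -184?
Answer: 95998445843/260858 + I*√37526 ≈ 3.6801e+5 + 193.72*I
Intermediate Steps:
j(x, g) = (80 + x)/(-181 + g)
(195398 + √(-75735 + 38209)) + (91125/j(q, -16) + 92894/160528) = (195398 + √(-75735 + 38209)) + (91125/(((80 - 184)/(-181 - 16))) + 92894/160528) = (195398 + √(-37526)) + (91125/((-104/(-197))) + 92894*(1/160528)) = (195398 + I*√37526) + (91125/((-1/197*(-104))) + 46447/80264) = (195398 + I*√37526) + (91125/(104/197) + 46447/80264) = (195398 + I*√37526) + (91125*(197/104) + 46447/80264) = (195398 + I*√37526) + (17951625/104 + 46447/80264) = (195398 + I*√37526) + 45027314359/260858 = 95998445843/260858 + I*√37526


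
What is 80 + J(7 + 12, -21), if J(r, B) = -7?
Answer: 73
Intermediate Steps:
80 + J(7 + 12, -21) = 80 - 7 = 73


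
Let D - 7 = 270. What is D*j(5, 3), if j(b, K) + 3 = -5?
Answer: -2216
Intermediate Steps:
D = 277 (D = 7 + 270 = 277)
j(b, K) = -8 (j(b, K) = -3 - 5 = -8)
D*j(5, 3) = 277*(-8) = -2216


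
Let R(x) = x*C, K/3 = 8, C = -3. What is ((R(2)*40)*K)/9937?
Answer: -5760/9937 ≈ -0.57965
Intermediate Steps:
K = 24 (K = 3*8 = 24)
R(x) = -3*x (R(x) = x*(-3) = -3*x)
((R(2)*40)*K)/9937 = ((-3*2*40)*24)/9937 = (-6*40*24)*(1/9937) = -240*24*(1/9937) = -5760*1/9937 = -5760/9937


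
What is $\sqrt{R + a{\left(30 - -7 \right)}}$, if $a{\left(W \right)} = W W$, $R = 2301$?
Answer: $\sqrt{3670} \approx 60.581$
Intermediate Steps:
$a{\left(W \right)} = W^{2}$
$\sqrt{R + a{\left(30 - -7 \right)}} = \sqrt{2301 + \left(30 - -7\right)^{2}} = \sqrt{2301 + \left(30 + 7\right)^{2}} = \sqrt{2301 + 37^{2}} = \sqrt{2301 + 1369} = \sqrt{3670}$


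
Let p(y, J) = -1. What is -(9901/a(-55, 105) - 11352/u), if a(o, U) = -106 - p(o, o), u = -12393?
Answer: 13501237/144585 ≈ 93.379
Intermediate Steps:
a(o, U) = -105 (a(o, U) = -106 - 1*(-1) = -106 + 1 = -105)
-(9901/a(-55, 105) - 11352/u) = -(9901/(-105) - 11352/(-12393)) = -(9901*(-1/105) - 11352*(-1/12393)) = -(-9901/105 + 3784/4131) = -1*(-13501237/144585) = 13501237/144585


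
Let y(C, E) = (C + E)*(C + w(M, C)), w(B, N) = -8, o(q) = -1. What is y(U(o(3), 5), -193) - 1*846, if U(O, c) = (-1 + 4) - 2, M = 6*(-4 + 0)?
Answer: 498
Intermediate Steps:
M = -24 (M = 6*(-4) = -24)
U(O, c) = 1 (U(O, c) = 3 - 2 = 1)
y(C, E) = (-8 + C)*(C + E) (y(C, E) = (C + E)*(C - 8) = (C + E)*(-8 + C) = (-8 + C)*(C + E))
y(U(o(3), 5), -193) - 1*846 = (1**2 - 8*1 - 8*(-193) + 1*(-193)) - 1*846 = (1 - 8 + 1544 - 193) - 846 = 1344 - 846 = 498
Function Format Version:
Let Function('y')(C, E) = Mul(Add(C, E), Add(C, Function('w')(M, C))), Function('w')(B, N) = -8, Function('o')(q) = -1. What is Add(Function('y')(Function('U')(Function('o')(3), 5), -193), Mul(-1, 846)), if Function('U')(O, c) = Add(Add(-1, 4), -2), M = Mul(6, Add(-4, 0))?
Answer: 498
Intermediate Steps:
M = -24 (M = Mul(6, -4) = -24)
Function('U')(O, c) = 1 (Function('U')(O, c) = Add(3, -2) = 1)
Function('y')(C, E) = Mul(Add(-8, C), Add(C, E)) (Function('y')(C, E) = Mul(Add(C, E), Add(C, -8)) = Mul(Add(C, E), Add(-8, C)) = Mul(Add(-8, C), Add(C, E)))
Add(Function('y')(Function('U')(Function('o')(3), 5), -193), Mul(-1, 846)) = Add(Add(Pow(1, 2), Mul(-8, 1), Mul(-8, -193), Mul(1, -193)), Mul(-1, 846)) = Add(Add(1, -8, 1544, -193), -846) = Add(1344, -846) = 498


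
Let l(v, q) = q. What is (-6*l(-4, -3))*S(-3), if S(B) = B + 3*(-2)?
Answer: -162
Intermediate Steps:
S(B) = -6 + B (S(B) = B - 6 = -6 + B)
(-6*l(-4, -3))*S(-3) = (-6*(-3))*(-6 - 3) = 18*(-9) = -162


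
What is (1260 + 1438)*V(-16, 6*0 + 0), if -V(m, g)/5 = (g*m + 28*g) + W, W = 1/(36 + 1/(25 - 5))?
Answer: -269800/721 ≈ -374.20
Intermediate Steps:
W = 20/721 (W = 1/(36 + 1/20) = 1/(721/20) = 20/721 ≈ 0.027739)
V(m, g) = -100/721 - 140*g - 5*g*m (V(m, g) = -5*((g*m + 28*g) + 20/721) = -5*((28*g + g*m) + 20/721) = -5*(20/721 + 28*g + g*m) = -100/721 - 140*g - 5*g*m)
(1260 + 1438)*V(-16, 6*0 + 0) = (1260 + 1438)*(-100/721 - 140*(6*0 + 0) - 5*(6*0 + 0)*(-16)) = 2698*(-100/721 - 140*(0 + 0) - 5*(0 + 0)*(-16)) = 2698*(-100/721 - 140*0 - 5*0*(-16)) = 2698*(-100/721 + 0 + 0) = 2698*(-100/721) = -269800/721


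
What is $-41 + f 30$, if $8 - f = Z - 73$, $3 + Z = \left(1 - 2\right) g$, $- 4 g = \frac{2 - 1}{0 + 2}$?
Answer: $\frac{9901}{4} \approx 2475.3$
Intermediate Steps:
$g = - \frac{1}{8}$ ($g = - \frac{\left(2 - 1\right) \frac{1}{0 + 2}}{4} = - \frac{1 \cdot \frac{1}{2}}{4} = \left(- \frac{1}{4}\right) \frac{1}{2} = - \frac{1}{8} \approx -0.125$)
$Z = - \frac{23}{8}$ ($Z = -3 + \left(1 - 2\right) \left(- \frac{1}{8}\right) = -3 - - \frac{1}{8} = -3 + \frac{1}{8} = - \frac{23}{8} \approx -2.875$)
$f = \frac{671}{8}$ ($f = 8 - \left(- \frac{23}{8} - 73\right) = 8 - - \frac{607}{8} = 8 + \frac{607}{8} = \frac{671}{8} \approx 83.875$)
$-41 + f 30 = -41 + \frac{671}{8} \cdot 30 = -41 + \frac{10065}{4} = \frac{9901}{4}$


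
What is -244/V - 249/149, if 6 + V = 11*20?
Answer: -44821/15943 ≈ -2.8113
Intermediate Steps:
V = 214 (V = -6 + 11*20 = -6 + 220 = 214)
-244/V - 249/149 = -244/214 - 249/149 = -244*1/214 - 249*1/149 = -122/107 - 249/149 = -44821/15943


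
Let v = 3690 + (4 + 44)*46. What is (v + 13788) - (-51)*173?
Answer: 28509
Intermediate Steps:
v = 5898 (v = 3690 + 48*46 = 3690 + 2208 = 5898)
(v + 13788) - (-51)*173 = (5898 + 13788) - (-51)*173 = 19686 - 1*(-8823) = 19686 + 8823 = 28509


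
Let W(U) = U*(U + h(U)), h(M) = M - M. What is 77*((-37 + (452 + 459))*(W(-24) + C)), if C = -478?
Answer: 6595204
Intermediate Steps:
h(M) = 0
W(U) = U² (W(U) = U*(U + 0) = U*U = U²)
77*((-37 + (452 + 459))*(W(-24) + C)) = 77*((-37 + (452 + 459))*((-24)² - 478)) = 77*((-37 + 911)*(576 - 478)) = 77*(874*98) = 77*85652 = 6595204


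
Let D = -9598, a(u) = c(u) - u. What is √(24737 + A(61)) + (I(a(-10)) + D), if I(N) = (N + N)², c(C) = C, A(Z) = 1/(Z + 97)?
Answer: -9598 + √617534626/158 ≈ -9440.7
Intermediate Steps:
A(Z) = 1/(97 + Z)
a(u) = 0 (a(u) = u - u = 0)
I(N) = 4*N² (I(N) = (2*N)² = 4*N²)
√(24737 + A(61)) + (I(a(-10)) + D) = √(24737 + 1/(97 + 61)) + (4*0² - 9598) = √(24737 + 1/158) + (4*0 - 9598) = √(24737 + 1/158) + (0 - 9598) = √(3908447/158) - 9598 = √617534626/158 - 9598 = -9598 + √617534626/158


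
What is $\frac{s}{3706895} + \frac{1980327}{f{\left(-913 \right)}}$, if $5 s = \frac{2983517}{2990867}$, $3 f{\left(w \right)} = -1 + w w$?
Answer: $\frac{109777744082773822327}{15402711082323215200} \approx 7.1272$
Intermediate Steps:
$f{\left(w \right)} = - \frac{1}{3} + \frac{w^{2}}{3}$ ($f{\left(w \right)} = \frac{-1 + w w}{3} = \frac{-1 + w^{2}}{3} = - \frac{1}{3} + \frac{w^{2}}{3}$)
$s = \frac{2983517}{14954335}$ ($s = \frac{2983517 \cdot \frac{1}{2990867}}{5} = \frac{1}{5} \cdot \frac{2983517}{2990867} = \frac{2983517}{14954335} \approx 0.19951$)
$\frac{s}{3706895} + \frac{1980327}{f{\left(-913 \right)}} = \frac{2983517}{14954335 \cdot 3706895} + \frac{1980327}{- \frac{1}{3} + \frac{\left(-913\right)^{2}}{3}} = \frac{2983517}{14954335} \cdot \frac{1}{3706895} + \frac{1980327}{- \frac{1}{3} + \frac{1}{3} \cdot 833569} = \frac{2983517}{55434149639825} + \frac{1980327}{- \frac{1}{3} + \frac{833569}{3}} = \frac{2983517}{55434149639825} + \frac{1980327}{277856} = \frac{109777744082773822327}{15402711082323215200}$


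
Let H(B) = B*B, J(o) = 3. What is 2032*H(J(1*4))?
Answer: 18288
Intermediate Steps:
H(B) = B²
2032*H(J(1*4)) = 2032*3² = 2032*9 = 18288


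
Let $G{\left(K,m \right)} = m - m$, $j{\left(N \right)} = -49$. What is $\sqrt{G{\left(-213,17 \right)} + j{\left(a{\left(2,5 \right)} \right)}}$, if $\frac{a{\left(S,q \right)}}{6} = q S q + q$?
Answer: $7 i \approx 7.0 i$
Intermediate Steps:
$a{\left(S,q \right)} = 6 q + 6 S q^{2}$ ($a{\left(S,q \right)} = 6 \left(q S q + q\right) = 6 \left(S q q + q\right) = 6 \left(S q^{2} + q\right) = 6 \left(q + S q^{2}\right) = 6 q + 6 S q^{2}$)
$G{\left(K,m \right)} = 0$
$\sqrt{G{\left(-213,17 \right)} + j{\left(a{\left(2,5 \right)} \right)}} = \sqrt{0 - 49} = \sqrt{-49} = 7 i$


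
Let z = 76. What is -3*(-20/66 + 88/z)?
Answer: -536/209 ≈ -2.5646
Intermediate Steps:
-3*(-20/66 + 88/z) = -3*(-20/66 + 88/76) = -3*(-20*1/66 + 88*(1/76)) = -3*(-10/33 + 22/19) = -3*536/627 = -536/209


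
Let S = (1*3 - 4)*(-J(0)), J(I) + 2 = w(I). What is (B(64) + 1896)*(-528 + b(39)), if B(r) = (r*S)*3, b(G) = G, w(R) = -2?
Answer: -551592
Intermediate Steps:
J(I) = -4 (J(I) = -2 - 2 = -4)
S = -4 (S = (1*3 - 4)*(-1*(-4)) = (3 - 4)*4 = -1*4 = -4)
B(r) = -12*r (B(r) = (r*(-4))*3 = -4*r*3 = -12*r)
(B(64) + 1896)*(-528 + b(39)) = (-12*64 + 1896)*(-528 + 39) = (-768 + 1896)*(-489) = 1128*(-489) = -551592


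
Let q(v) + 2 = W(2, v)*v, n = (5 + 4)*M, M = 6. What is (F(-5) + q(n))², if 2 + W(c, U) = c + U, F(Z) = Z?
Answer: 8462281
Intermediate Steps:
W(c, U) = -2 + U + c (W(c, U) = -2 + (c + U) = -2 + (U + c) = -2 + U + c)
n = 54 (n = (5 + 4)*6 = 9*6 = 54)
q(v) = -2 + v² (q(v) = -2 + (-2 + v + 2)*v = -2 + v*v = -2 + v²)
(F(-5) + q(n))² = (-5 + (-2 + 54²))² = (-5 + (-2 + 2916))² = (-5 + 2914)² = 2909² = 8462281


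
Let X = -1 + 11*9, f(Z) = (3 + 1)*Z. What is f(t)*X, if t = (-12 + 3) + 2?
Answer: -2744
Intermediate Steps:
t = -7 (t = -9 + 2 = -7)
f(Z) = 4*Z
X = 98 (X = -1 + 99 = 98)
f(t)*X = (4*(-7))*98 = -28*98 = -2744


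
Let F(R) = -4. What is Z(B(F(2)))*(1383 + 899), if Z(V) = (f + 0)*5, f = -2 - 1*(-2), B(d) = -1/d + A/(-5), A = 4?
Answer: 0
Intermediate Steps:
B(d) = -⅘ - 1/d (B(d) = -1/d + 4/(-5) = -1/d + 4*(-⅕) = -1/d - ⅘ = -⅘ - 1/d)
f = 0 (f = -2 + 2 = 0)
Z(V) = 0 (Z(V) = (0 + 0)*5 = 0*5 = 0)
Z(B(F(2)))*(1383 + 899) = 0*(1383 + 899) = 0*2282 = 0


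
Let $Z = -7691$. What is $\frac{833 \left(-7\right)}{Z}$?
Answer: $\frac{5831}{7691} \approx 0.75816$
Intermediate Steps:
$\frac{833 \left(-7\right)}{Z} = \frac{833 \left(-7\right)}{-7691} = \left(-5831\right) \left(- \frac{1}{7691}\right) = \frac{5831}{7691}$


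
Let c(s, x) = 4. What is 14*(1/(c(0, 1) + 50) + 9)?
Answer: 3409/27 ≈ 126.26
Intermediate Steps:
14*(1/(c(0, 1) + 50) + 9) = 14*(1/(4 + 50) + 9) = 14*(1/54 + 9) = 14*(487/54) = 3409/27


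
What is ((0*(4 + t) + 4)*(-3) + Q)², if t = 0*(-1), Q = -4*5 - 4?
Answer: 1296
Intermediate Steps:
Q = -24 (Q = -20 - 4 = -24)
t = 0
((0*(4 + t) + 4)*(-3) + Q)² = ((0*(4 + 0) + 4)*(-3) - 24)² = ((0*4 + 4)*(-3) - 24)² = ((0 + 4)*(-3) - 24)² = (4*(-3) - 24)² = (-12 - 24)² = (-36)² = 1296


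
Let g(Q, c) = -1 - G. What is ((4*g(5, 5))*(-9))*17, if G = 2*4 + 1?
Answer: 6120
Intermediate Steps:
G = 9 (G = 8 + 1 = 9)
g(Q, c) = -10 (g(Q, c) = -1 - 1*9 = -1 - 9 = -10)
((4*g(5, 5))*(-9))*17 = ((4*(-10))*(-9))*17 = -40*(-9)*17 = 360*17 = 6120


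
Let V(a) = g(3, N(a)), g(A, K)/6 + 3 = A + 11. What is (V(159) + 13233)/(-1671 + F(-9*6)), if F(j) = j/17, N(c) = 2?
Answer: -75361/9487 ≈ -7.9436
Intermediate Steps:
g(A, K) = 48 + 6*A (g(A, K) = -18 + 6*(A + 11) = -18 + 6*(11 + A) = -18 + (66 + 6*A) = 48 + 6*A)
V(a) = 66 (V(a) = 48 + 6*3 = 48 + 18 = 66)
F(j) = j/17 (F(j) = j*(1/17) = j/17)
(V(159) + 13233)/(-1671 + F(-9*6)) = (66 + 13233)/(-1671 + (-9*6)/17) = 13299/(-1671 + (1/17)*(-54)) = 13299/(-1671 - 54/17) = 13299/(-28461/17) = 13299*(-17/28461) = -75361/9487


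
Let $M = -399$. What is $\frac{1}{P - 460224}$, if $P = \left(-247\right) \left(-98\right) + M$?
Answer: $- \frac{1}{436417} \approx -2.2914 \cdot 10^{-6}$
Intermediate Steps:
$P = 23807$ ($P = \left(-247\right) \left(-98\right) - 399 = 24206 - 399 = 23807$)
$\frac{1}{P - 460224} = \frac{1}{23807 - 460224} = \frac{1}{-436417} = - \frac{1}{436417}$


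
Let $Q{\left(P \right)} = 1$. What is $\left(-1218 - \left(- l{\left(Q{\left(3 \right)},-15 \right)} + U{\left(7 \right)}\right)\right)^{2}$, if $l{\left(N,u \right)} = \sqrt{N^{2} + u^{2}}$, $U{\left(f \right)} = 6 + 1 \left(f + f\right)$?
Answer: $\left(1238 - \sqrt{226}\right)^{2} \approx 1.4956 \cdot 10^{6}$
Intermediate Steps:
$U{\left(f \right)} = 6 + 2 f$ ($U{\left(f \right)} = 6 + 1 \cdot 2 f = 6 + 2 f$)
$\left(-1218 - \left(- l{\left(Q{\left(3 \right)},-15 \right)} + U{\left(7 \right)}\right)\right)^{2} = \left(-1218 - \left(6 + 14 - \sqrt{1^{2} + \left(-15\right)^{2}}\right)\right)^{2} = \left(-1218 + \left(\sqrt{1 + 225} - \left(6 + 14\right)\right)\right)^{2} = \left(-1218 + \left(\sqrt{226} - 20\right)\right)^{2} = \left(-1218 - \left(20 - \sqrt{226}\right)\right)^{2} = \left(-1238 + \sqrt{226}\right)^{2}$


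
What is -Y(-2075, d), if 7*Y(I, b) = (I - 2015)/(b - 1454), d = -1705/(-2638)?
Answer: -10789420/26837629 ≈ -0.40203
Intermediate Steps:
d = 1705/2638 (d = -1705*(-1/2638) = 1705/2638 ≈ 0.64632)
Y(I, b) = (-2015 + I)/(7*(-1454 + b)) (Y(I, b) = ((I - 2015)/(b - 1454))/7 = ((-2015 + I)/(-1454 + b))/7 = (-2015 + I)/(7*(-1454 + b)))
-Y(-2075, d) = -(-2015 - 2075)/(7*(-1454 + 1705/2638)) = -(-4090)/(7*(-3833947/2638)) = -(-2638)*(-4090)/(7*3833947) = -1*10789420/26837629 = -10789420/26837629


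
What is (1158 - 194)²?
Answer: 929296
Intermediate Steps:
(1158 - 194)² = 964² = 929296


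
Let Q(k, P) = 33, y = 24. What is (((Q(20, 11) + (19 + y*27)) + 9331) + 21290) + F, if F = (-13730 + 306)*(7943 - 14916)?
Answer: 93636873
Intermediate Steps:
F = 93605552 (F = -13424*(-6973) = 93605552)
(((Q(20, 11) + (19 + y*27)) + 9331) + 21290) + F = (((33 + (19 + 24*27)) + 9331) + 21290) + 93605552 = (((33 + (19 + 648)) + 9331) + 21290) + 93605552 = (((33 + 667) + 9331) + 21290) + 93605552 = ((700 + 9331) + 21290) + 93605552 = (10031 + 21290) + 93605552 = 31321 + 93605552 = 93636873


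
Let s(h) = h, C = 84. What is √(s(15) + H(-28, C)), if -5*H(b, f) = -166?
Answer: √1205/5 ≈ 6.9426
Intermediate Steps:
H(b, f) = 166/5 (H(b, f) = -⅕*(-166) = 166/5)
√(s(15) + H(-28, C)) = √(15 + 166/5) = √(241/5) = √1205/5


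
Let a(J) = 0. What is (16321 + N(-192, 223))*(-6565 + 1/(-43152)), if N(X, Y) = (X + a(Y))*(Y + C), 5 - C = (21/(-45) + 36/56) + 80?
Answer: 119589540078221/1510320 ≈ 7.9182e+7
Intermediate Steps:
C = -15787/210 (C = 5 - ((21/(-45) + 36/56) + 80) = 5 - ((21*(-1/45) + 36*(1/56)) + 80) = 5 - ((-7/15 + 9/14) + 80) = 5 - (37/210 + 80) = 5 - 1*16837/210 = 5 - 16837/210 = -15787/210 ≈ -75.176)
N(X, Y) = X*(-15787/210 + Y) (N(X, Y) = (X + 0)*(Y - 15787/210) = X*(-15787/210 + Y))
(16321 + N(-192, 223))*(-6565 + 1/(-43152)) = (16321 + (1/210)*(-192)*(-15787 + 210*223))*(-6565 + 1/(-43152)) = (16321 + (1/210)*(-192)*(-15787 + 46830))*(-6565 - 1/43152) = (16321 + (1/210)*(-192)*31043)*(-283292881/43152) = (16321 - 993376/35)*(-283292881/43152) = -422141/35*(-283292881/43152) = 119589540078221/1510320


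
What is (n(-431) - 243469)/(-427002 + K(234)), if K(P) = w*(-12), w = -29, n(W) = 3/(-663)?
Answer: 8967775/15715089 ≈ 0.57065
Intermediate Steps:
n(W) = -1/221 (n(W) = 3*(-1/663) = -1/221)
K(P) = 348 (K(P) = -29*(-12) = 348)
(n(-431) - 243469)/(-427002 + K(234)) = (-1/221 - 243469)/(-427002 + 348) = -53806650/221/(-426654) = -53806650/221*(-1/426654) = 8967775/15715089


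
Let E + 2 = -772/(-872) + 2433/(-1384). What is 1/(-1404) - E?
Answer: 152069189/52950456 ≈ 2.8719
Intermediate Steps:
E = -433353/150856 (E = -2 + (-772/(-872) + 2433/(-1384)) = -2 + (-772*(-1/872) + 2433*(-1/1384)) = -2 + (193/218 - 2433/1384) = -2 - 131641/150856 = -433353/150856 ≈ -2.8726)
1/(-1404) - E = 1/(-1404) - 1*(-433353/150856) = -1/1404 + 433353/150856 = 152069189/52950456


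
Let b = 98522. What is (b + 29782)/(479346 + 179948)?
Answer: 64152/329647 ≈ 0.19461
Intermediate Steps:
(b + 29782)/(479346 + 179948) = (98522 + 29782)/(479346 + 179948) = 128304/659294 = 128304*(1/659294) = 64152/329647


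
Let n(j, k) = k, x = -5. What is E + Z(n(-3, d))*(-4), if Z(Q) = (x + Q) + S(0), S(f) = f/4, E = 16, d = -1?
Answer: 40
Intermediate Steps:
S(f) = f/4 (S(f) = f*(¼) = f/4)
Z(Q) = -5 + Q (Z(Q) = (-5 + Q) + (¼)*0 = (-5 + Q) + 0 = -5 + Q)
E + Z(n(-3, d))*(-4) = 16 + (-5 - 1)*(-4) = 16 - 6*(-4) = 16 + 24 = 40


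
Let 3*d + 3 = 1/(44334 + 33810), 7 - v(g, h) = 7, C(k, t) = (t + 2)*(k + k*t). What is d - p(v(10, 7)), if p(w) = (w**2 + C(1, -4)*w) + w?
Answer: -234431/234432 ≈ -1.0000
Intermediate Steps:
C(k, t) = (2 + t)*(k + k*t)
v(g, h) = 0 (v(g, h) = 7 - 1*7 = 7 - 7 = 0)
d = -234431/234432 (d = -1 + 1/(3*(44334 + 33810)) = -1 + (1/3)/78144 = -1 + (1/3)*(1/78144) = -1 + 1/234432 = -234431/234432 ≈ -1.0000)
p(w) = w**2 + 7*w (p(w) = (w**2 + (1*(2 + (-4)**2 + 3*(-4)))*w) + w = (w**2 + (1*(2 + 16 - 12))*w) + w = (w**2 + (1*6)*w) + w = (w**2 + 6*w) + w = w**2 + 7*w)
d - p(v(10, 7)) = -234431/234432 - 0*(7 + 0) = -234431/234432 - 0*7 = -234431/234432 - 1*0 = -234431/234432 + 0 = -234431/234432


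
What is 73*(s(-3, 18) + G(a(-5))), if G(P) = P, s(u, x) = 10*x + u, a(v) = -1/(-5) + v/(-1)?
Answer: 66503/5 ≈ 13301.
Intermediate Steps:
a(v) = ⅕ - v (a(v) = -1*(-⅕) + v*(-1) = ⅕ - v)
s(u, x) = u + 10*x
73*(s(-3, 18) + G(a(-5))) = 73*((-3 + 10*18) + (⅕ - 1*(-5))) = 73*((-3 + 180) + (⅕ + 5)) = 73*(177 + 26/5) = 73*(911/5) = 66503/5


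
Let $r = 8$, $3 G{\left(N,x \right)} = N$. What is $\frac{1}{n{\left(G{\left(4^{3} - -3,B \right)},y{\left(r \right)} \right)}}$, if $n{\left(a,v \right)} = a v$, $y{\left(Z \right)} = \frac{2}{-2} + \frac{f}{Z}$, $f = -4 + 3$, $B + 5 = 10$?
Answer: $- \frac{8}{201} \approx -0.039801$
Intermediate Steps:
$B = 5$ ($B = -5 + 10 = 5$)
$G{\left(N,x \right)} = \frac{N}{3}$
$f = -1$
$y{\left(Z \right)} = -1 - \frac{1}{Z}$ ($y{\left(Z \right)} = \frac{2}{-2} - \frac{1}{Z} = 2 \left(- \frac{1}{2}\right) - \frac{1}{Z} = -1 - \frac{1}{Z}$)
$\frac{1}{n{\left(G{\left(4^{3} - -3,B \right)},y{\left(r \right)} \right)}} = \frac{1}{\frac{4^{3} - -3}{3} \frac{-1 - 8}{8}} = \frac{1}{\frac{64 + 3}{3} \frac{-1 - 8}{8}} = \frac{1}{\frac{1}{3} \cdot 67 \cdot \frac{1}{8} \left(-9\right)} = \frac{1}{\frac{67}{3} \left(- \frac{9}{8}\right)} = \frac{1}{- \frac{201}{8}} = - \frac{8}{201}$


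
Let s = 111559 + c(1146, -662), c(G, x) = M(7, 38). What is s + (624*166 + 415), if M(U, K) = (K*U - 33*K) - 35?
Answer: 214535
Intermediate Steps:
M(U, K) = -35 - 33*K + K*U (M(U, K) = (-33*K + K*U) - 35 = -35 - 33*K + K*U)
c(G, x) = -1023 (c(G, x) = -35 - 33*38 + 38*7 = -35 - 1254 + 266 = -1023)
s = 110536 (s = 111559 - 1023 = 110536)
s + (624*166 + 415) = 110536 + (624*166 + 415) = 110536 + (103584 + 415) = 110536 + 103999 = 214535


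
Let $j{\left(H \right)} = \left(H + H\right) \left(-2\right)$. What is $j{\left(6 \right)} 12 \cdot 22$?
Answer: $-6336$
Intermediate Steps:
$j{\left(H \right)} = - 4 H$ ($j{\left(H \right)} = 2 H \left(-2\right) = - 4 H$)
$j{\left(6 \right)} 12 \cdot 22 = \left(-4\right) 6 \cdot 12 \cdot 22 = \left(-24\right) 12 \cdot 22 = \left(-288\right) 22 = -6336$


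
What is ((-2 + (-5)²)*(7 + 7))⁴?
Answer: 10750371856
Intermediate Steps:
((-2 + (-5)²)*(7 + 7))⁴ = ((-2 + 25)*14)⁴ = (23*14)⁴ = 322⁴ = 10750371856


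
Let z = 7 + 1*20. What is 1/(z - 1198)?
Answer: -1/1171 ≈ -0.00085397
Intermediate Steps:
z = 27 (z = 7 + 20 = 27)
1/(z - 1198) = 1/(27 - 1198) = 1/(-1171) = -1/1171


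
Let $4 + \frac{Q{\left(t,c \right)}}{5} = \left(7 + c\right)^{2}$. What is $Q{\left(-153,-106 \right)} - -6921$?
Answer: $55906$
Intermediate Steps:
$Q{\left(t,c \right)} = -20 + 5 \left(7 + c\right)^{2}$
$Q{\left(-153,-106 \right)} - -6921 = \left(-20 + 5 \left(7 - 106\right)^{2}\right) - -6921 = \left(-20 + 5 \left(-99\right)^{2}\right) + 6921 = \left(-20 + 5 \cdot 9801\right) + 6921 = \left(-20 + 49005\right) + 6921 = 48985 + 6921 = 55906$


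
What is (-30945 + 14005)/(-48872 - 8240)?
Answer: 35/118 ≈ 0.29661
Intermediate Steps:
(-30945 + 14005)/(-48872 - 8240) = -16940/(-57112) = -16940*(-1/57112) = 35/118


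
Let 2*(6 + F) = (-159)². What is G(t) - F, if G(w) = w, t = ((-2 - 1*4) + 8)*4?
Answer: -25253/2 ≈ -12627.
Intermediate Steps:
t = 8 (t = ((-2 - 4) + 8)*4 = (-6 + 8)*4 = 2*4 = 8)
F = 25269/2 (F = -6 + (½)*(-159)² = -6 + (½)*25281 = -6 + 25281/2 = 25269/2 ≈ 12635.)
G(t) - F = 8 - 1*25269/2 = 8 - 25269/2 = -25253/2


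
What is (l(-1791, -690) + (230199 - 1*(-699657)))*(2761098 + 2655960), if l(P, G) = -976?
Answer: 5031796835040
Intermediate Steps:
(l(-1791, -690) + (230199 - 1*(-699657)))*(2761098 + 2655960) = (-976 + (230199 - 1*(-699657)))*(2761098 + 2655960) = (-976 + (230199 + 699657))*5417058 = (-976 + 929856)*5417058 = 928880*5417058 = 5031796835040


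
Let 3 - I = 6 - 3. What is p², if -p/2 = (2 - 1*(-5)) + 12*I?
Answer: 196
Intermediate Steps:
I = 0 (I = 3 - (6 - 3) = 3 - 1*3 = 3 - 3 = 0)
p = -14 (p = -2*((2 - 1*(-5)) + 12*0) = -2*((2 + 5) + 0) = -2*(7 + 0) = -2*7 = -14)
p² = (-14)² = 196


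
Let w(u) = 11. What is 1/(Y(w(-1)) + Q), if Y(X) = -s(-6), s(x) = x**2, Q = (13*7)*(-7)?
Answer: -1/673 ≈ -0.0014859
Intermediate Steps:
Q = -637 (Q = 91*(-7) = -637)
Y(X) = -36 (Y(X) = -1*(-6)**2 = -1*36 = -36)
1/(Y(w(-1)) + Q) = 1/(-36 - 637) = 1/(-673) = -1/673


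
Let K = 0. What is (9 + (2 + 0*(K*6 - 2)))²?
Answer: 121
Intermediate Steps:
(9 + (2 + 0*(K*6 - 2)))² = (9 + (2 + 0*(0*6 - 2)))² = (9 + (2 + 0*(0 - 2)))² = (9 + (2 + 0*(-2)))² = (9 + (2 + 0))² = (9 + 2)² = 11² = 121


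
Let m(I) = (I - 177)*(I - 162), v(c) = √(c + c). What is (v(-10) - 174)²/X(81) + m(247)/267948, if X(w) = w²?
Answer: 50284399/10851894 - 232*I*√5/2187 ≈ 4.6337 - 0.23721*I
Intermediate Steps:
v(c) = √2*√c (v(c) = √(2*c) = √2*√c)
m(I) = (-177 + I)*(-162 + I)
(v(-10) - 174)²/X(81) + m(247)/267948 = (√2*√(-10) - 174)²/(81²) + (28674 + 247² - 339*247)/267948 = (√2*(I*√10) - 174)²/6561 + (28674 + 61009 - 83733)*(1/267948) = (2*I*√5 - 174)²*(1/6561) + 5950*(1/267948) = (-174 + 2*I*√5)²*(1/6561) + 2975/133974 = (-174 + 2*I*√5)²/6561 + 2975/133974 = 2975/133974 + (-174 + 2*I*√5)²/6561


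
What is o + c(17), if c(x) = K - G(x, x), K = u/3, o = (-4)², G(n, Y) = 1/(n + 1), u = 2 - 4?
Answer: 275/18 ≈ 15.278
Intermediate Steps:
u = -2
G(n, Y) = 1/(1 + n)
o = 16
K = -⅔ (K = -2/3 = -2*⅓ = -⅔ ≈ -0.66667)
c(x) = -⅔ - 1/(1 + x)
o + c(17) = 16 + (-5 - 2*17)/(3*(1 + 17)) = 16 + (⅓)*(-5 - 34)/18 = 16 + (⅓)*(1/18)*(-39) = 16 - 13/18 = 275/18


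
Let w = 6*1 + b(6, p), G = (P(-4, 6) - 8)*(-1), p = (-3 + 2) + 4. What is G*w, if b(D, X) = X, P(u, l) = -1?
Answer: 81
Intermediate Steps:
p = 3 (p = -1 + 4 = 3)
G = 9 (G = (-1 - 8)*(-1) = -9*(-1) = 9)
w = 9 (w = 6*1 + 3 = 6 + 3 = 9)
G*w = 9*9 = 81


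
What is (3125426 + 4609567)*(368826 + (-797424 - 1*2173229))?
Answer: -20125113632211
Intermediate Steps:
(3125426 + 4609567)*(368826 + (-797424 - 1*2173229)) = 7734993*(368826 + (-797424 - 2173229)) = 7734993*(368826 - 2970653) = 7734993*(-2601827) = -20125113632211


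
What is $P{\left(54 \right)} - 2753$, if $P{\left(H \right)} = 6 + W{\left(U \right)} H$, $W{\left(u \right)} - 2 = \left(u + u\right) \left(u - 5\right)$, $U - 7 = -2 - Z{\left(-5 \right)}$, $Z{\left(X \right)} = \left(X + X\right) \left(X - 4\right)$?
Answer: $823561$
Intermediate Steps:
$Z{\left(X \right)} = 2 X \left(-4 + X\right)$
$U = -85$ ($U = 7 - \left(2 + 2 \left(-5\right) \left(-4 - 5\right)\right) = 7 - \left(2 + 2 \left(-5\right) \left(-9\right)\right) = 7 - 92 = -85$)
$W{\left(u \right)} = 2 + 2 u \left(-5 + u\right)$ ($W{\left(u \right)} = 2 + \left(u + u\right) \left(u - 5\right) = 2 + 2 u \left(-5 + u\right)$)
$P{\left(H \right)} = 6 + 15302 H$ ($P{\left(H \right)} = 6 + \left(2 - -850 + 2 \left(-85\right)^{2}\right) H = 6 + \left(2 + 850 + 2 \cdot 7225\right) H = 6 + \left(2 + 850 + 14450\right) H = 6 + 15302 H$)
$P{\left(54 \right)} - 2753 = \left(6 + 15302 \cdot 54\right) - 2753 = \left(6 + 826308\right) - 2753 = 826314 - 2753 = 823561$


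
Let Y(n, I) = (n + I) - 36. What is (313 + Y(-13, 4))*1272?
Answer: 340896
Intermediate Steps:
Y(n, I) = -36 + I + n (Y(n, I) = (I + n) - 36 = -36 + I + n)
(313 + Y(-13, 4))*1272 = (313 + (-36 + 4 - 13))*1272 = (313 - 45)*1272 = 268*1272 = 340896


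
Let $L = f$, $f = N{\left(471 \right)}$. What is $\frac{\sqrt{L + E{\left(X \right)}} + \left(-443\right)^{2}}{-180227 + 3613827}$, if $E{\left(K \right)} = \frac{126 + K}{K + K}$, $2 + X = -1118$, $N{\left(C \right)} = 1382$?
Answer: $\frac{196249}{3433600} + \frac{\sqrt{2211910}}{137344000} \approx 0.057166$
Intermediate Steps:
$f = 1382$
$X = -1120$ ($X = -2 - 1118 = -1120$)
$E{\left(K \right)} = \frac{126 + K}{2 K}$
$L = 1382$
$\frac{\sqrt{L + E{\left(X \right)}} + \left(-443\right)^{2}}{-180227 + 3613827} = \frac{\sqrt{1382 + \frac{126 - 1120}{2 \left(-1120\right)}} + \left(-443\right)^{2}}{-180227 + 3613827} = \frac{\sqrt{1382 + \frac{1}{2} \left(- \frac{1}{1120}\right) \left(-994\right)} + 196249}{3433600} = \left(\sqrt{1382 + \frac{71}{160}} + 196249\right) \frac{1}{3433600} = \left(\sqrt{\frac{221191}{160}} + 196249\right) \frac{1}{3433600} = \left(\frac{\sqrt{2211910}}{40} + 196249\right) \frac{1}{3433600} = \left(196249 + \frac{\sqrt{2211910}}{40}\right) \frac{1}{3433600} = \frac{196249}{3433600} + \frac{\sqrt{2211910}}{137344000}$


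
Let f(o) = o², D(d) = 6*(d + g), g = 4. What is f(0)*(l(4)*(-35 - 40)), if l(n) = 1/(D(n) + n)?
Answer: 0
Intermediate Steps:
D(d) = 24 + 6*d (D(d) = 6*(d + 4) = 6*(4 + d) = 24 + 6*d)
l(n) = 1/(24 + 7*n) (l(n) = 1/((24 + 6*n) + n) = 1/(24 + 7*n))
f(0)*(l(4)*(-35 - 40)) = 0²*((-35 - 40)/(24 + 7*4)) = 0*(-75/(24 + 28)) = 0*(-75/52) = 0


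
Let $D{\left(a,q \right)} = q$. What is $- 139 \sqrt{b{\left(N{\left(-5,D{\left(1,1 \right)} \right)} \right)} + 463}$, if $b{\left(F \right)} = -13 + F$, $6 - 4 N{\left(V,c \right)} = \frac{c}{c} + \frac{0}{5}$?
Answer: $- \frac{2641 \sqrt{5}}{2} \approx -2952.7$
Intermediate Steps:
$N{\left(V,c \right)} = \frac{5}{4}$ ($N{\left(V,c \right)} = \frac{3}{2} - \frac{\frac{c}{c} + \frac{0}{5}}{4} = \frac{3}{2} - \frac{1 + 0 \cdot \frac{1}{5}}{4} = \frac{3}{2} - \frac{1 + 0}{4} = \frac{3}{2} - \frac{1}{4} = \frac{5}{4}$)
$- 139 \sqrt{b{\left(N{\left(-5,D{\left(1,1 \right)} \right)} \right)} + 463} = - 139 \sqrt{\left(-13 + \frac{5}{4}\right) + 463} = - 139 \sqrt{- \frac{47}{4} + 463} = - 139 \sqrt{\frac{1805}{4}} = - 139 \frac{19 \sqrt{5}}{2} = - \frac{2641 \sqrt{5}}{2}$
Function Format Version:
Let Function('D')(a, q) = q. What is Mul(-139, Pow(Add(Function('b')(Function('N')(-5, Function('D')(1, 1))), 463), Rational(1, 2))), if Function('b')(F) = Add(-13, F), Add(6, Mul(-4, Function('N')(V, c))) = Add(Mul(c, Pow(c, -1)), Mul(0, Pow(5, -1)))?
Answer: Mul(Rational(-2641, 2), Pow(5, Rational(1, 2))) ≈ -2952.7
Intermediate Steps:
Function('N')(V, c) = Rational(5, 4) (Function('N')(V, c) = Add(Rational(3, 2), Mul(Rational(-1, 4), Add(Mul(c, Pow(c, -1)), Mul(0, Pow(5, -1))))) = Add(Rational(3, 2), Mul(Rational(-1, 4), Add(1, Mul(0, Rational(1, 5))))) = Add(Rational(3, 2), Mul(Rational(-1, 4), Add(1, 0))) = Add(Rational(3, 2), Mul(Rational(-1, 4), 1)) = Add(Rational(3, 2), Rational(-1, 4)) = Rational(5, 4))
Mul(-139, Pow(Add(Function('b')(Function('N')(-5, Function('D')(1, 1))), 463), Rational(1, 2))) = Mul(-139, Pow(Add(Add(-13, Rational(5, 4)), 463), Rational(1, 2))) = Mul(-139, Pow(Add(Rational(-47, 4), 463), Rational(1, 2))) = Mul(-139, Pow(Rational(1805, 4), Rational(1, 2))) = Mul(-139, Mul(Rational(19, 2), Pow(5, Rational(1, 2)))) = Mul(Rational(-2641, 2), Pow(5, Rational(1, 2)))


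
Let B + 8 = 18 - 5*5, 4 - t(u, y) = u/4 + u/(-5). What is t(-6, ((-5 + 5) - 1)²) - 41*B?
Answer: 6193/10 ≈ 619.30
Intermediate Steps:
t(u, y) = 4 - u/20 (t(u, y) = 4 - (u/4 + u/(-5)) = 4 - (u*(¼) + u*(-⅕)) = 4 - (u/4 - u/5) = 4 - u/20)
B = -15 (B = -8 + (18 - 5*5) = -8 + (18 - 1*25) = -8 + (18 - 25) = -8 - 7 = -15)
t(-6, ((-5 + 5) - 1)²) - 41*B = (4 - 1/20*(-6)) - 41*(-15) = (4 + 3/10) + 615 = 43/10 + 615 = 6193/10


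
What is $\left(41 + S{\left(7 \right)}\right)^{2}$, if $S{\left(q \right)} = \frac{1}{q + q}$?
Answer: $\frac{330625}{196} \approx 1686.9$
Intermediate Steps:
$S{\left(q \right)} = \frac{1}{2 q}$
$\left(41 + S{\left(7 \right)}\right)^{2} = \left(41 + \frac{1}{2 \cdot 7}\right)^{2} = \left(41 + \frac{1}{2} \cdot \frac{1}{7}\right)^{2} = \left(41 + \frac{1}{14}\right)^{2} = \left(\frac{575}{14}\right)^{2} = \frac{330625}{196}$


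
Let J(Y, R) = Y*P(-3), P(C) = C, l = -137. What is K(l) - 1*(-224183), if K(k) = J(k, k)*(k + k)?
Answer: 111569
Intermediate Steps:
J(Y, R) = -3*Y (J(Y, R) = Y*(-3) = -3*Y)
K(k) = -6*k**2 (K(k) = (-3*k)*(k + k) = (-3*k)*(2*k) = -6*k**2)
K(l) - 1*(-224183) = -6*(-137)**2 - 1*(-224183) = -6*18769 + 224183 = -112614 + 224183 = 111569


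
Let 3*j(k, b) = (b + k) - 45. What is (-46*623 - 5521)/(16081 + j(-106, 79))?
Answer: -34179/16057 ≈ -2.1286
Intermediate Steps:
j(k, b) = -15 + b/3 + k/3 (j(k, b) = ((b + k) - 45)/3 = (-45 + b + k)/3 = -15 + b/3 + k/3)
(-46*623 - 5521)/(16081 + j(-106, 79)) = (-46*623 - 5521)/(16081 + (-15 + (⅓)*79 + (⅓)*(-106))) = (-28658 - 5521)/(16081 + (-15 + 79/3 - 106/3)) = -34179/(16081 - 24) = -34179/16057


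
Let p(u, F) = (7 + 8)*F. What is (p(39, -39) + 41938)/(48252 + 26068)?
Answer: 41353/74320 ≈ 0.55642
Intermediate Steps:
p(u, F) = 15*F
(p(39, -39) + 41938)/(48252 + 26068) = (15*(-39) + 41938)/(48252 + 26068) = (-585 + 41938)/74320 = 41353*(1/74320) = 41353/74320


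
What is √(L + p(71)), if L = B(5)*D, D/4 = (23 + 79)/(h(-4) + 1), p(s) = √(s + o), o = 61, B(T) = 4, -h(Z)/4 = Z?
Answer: √(96 + 2*√33) ≈ 10.368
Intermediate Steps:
h(Z) = -4*Z
p(s) = √(61 + s) (p(s) = √(s + 61) = √(61 + s))
D = 24 (D = 4*((23 + 79)/(-4*(-4) + 1)) = 4*(102/(16 + 1)) = 4*(102/17) = 4*(102*(1/17)) = 4*6 = 24)
L = 96 (L = 4*24 = 96)
√(L + p(71)) = √(96 + √(61 + 71)) = √(96 + √132) = √(96 + 2*√33)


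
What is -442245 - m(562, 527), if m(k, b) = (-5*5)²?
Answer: -442870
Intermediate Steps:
m(k, b) = 625 (m(k, b) = (-25)² = 625)
-442245 - m(562, 527) = -442245 - 1*625 = -442245 - 625 = -442870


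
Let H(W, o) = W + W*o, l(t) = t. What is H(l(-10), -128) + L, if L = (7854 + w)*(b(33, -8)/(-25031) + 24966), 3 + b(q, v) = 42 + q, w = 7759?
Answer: 9756968234132/25031 ≈ 3.8980e+8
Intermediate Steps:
b(q, v) = 39 + q (b(q, v) = -3 + (42 + q) = 39 + q)
L = 9756936444762/25031 (L = (7854 + 7759)*((39 + 33)/(-25031) + 24966) = 15613*(72*(-1/25031) + 24966) = 15613*(-72/25031 + 24966) = 15613*(624923874/25031) = 9756936444762/25031 ≈ 3.8979e+8)
H(l(-10), -128) + L = -10*(1 - 128) + 9756936444762/25031 = -10*(-127) + 9756936444762/25031 = 1270 + 9756936444762/25031 = 9756968234132/25031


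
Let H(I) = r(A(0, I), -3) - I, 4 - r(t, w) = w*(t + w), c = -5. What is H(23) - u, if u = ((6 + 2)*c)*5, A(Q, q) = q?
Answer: 241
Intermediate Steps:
r(t, w) = 4 - w*(t + w)
H(I) = -5 + 2*I (H(I) = (4 - 1*(-3)² - 1*I*(-3)) - I = (4 - 1*9 + 3*I) - I = (4 - 9 + 3*I) - I = (-5 + 3*I) - I = -5 + 2*I)
u = -200 (u = ((6 + 2)*(-5))*5 = (8*(-5))*5 = -40*5 = -200)
H(23) - u = (-5 + 2*23) - 1*(-200) = (-5 + 46) + 200 = 41 + 200 = 241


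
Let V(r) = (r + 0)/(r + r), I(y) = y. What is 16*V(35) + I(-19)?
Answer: -11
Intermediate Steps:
V(r) = ½ (V(r) = r/((2*r)) = r*(1/(2*r)) = ½)
16*V(35) + I(-19) = 16*(½) - 19 = 8 - 19 = -11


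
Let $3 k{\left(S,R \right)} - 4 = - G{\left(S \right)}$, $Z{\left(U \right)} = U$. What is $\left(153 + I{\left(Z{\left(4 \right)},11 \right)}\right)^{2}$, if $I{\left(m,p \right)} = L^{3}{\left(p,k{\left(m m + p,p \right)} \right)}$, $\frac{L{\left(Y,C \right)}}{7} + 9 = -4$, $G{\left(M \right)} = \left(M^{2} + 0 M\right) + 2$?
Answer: $567638682724$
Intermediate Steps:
$G{\left(M \right)} = 2 + M^{2}$ ($G{\left(M \right)} = \left(M^{2} + 0\right) + 2 = M^{2} + 2 = 2 + M^{2}$)
$k{\left(S,R \right)} = \frac{2}{3} - \frac{S^{2}}{3}$ ($k{\left(S,R \right)} = \frac{4}{3} + \frac{\left(-1\right) \left(2 + S^{2}\right)}{3} = \frac{4}{3} + \frac{-2 - S^{2}}{3} = \frac{4}{3} - \left(\frac{2}{3} + \frac{S^{2}}{3}\right) = \frac{2}{3} - \frac{S^{2}}{3}$)
$L{\left(Y,C \right)} = -91$ ($L{\left(Y,C \right)} = -63 + 7 \left(-4\right) = -63 - 28 = -91$)
$I{\left(m,p \right)} = -753571$ ($I{\left(m,p \right)} = \left(-91\right)^{3} = -753571$)
$\left(153 + I{\left(Z{\left(4 \right)},11 \right)}\right)^{2} = \left(153 - 753571\right)^{2} = \left(-753418\right)^{2} = 567638682724$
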